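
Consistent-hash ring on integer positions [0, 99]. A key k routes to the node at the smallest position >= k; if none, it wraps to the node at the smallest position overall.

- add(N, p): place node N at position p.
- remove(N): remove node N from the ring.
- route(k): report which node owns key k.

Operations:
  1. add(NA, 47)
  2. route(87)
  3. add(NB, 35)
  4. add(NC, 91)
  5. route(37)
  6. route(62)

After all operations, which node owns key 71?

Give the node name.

Op 1: add NA@47 -> ring=[47:NA]
Op 2: route key 87: none >= 87, wrap to smallest pos 47 -> NA
Op 3: add NB@35 -> ring=[35:NB,47:NA]
Op 4: add NC@91 -> ring=[35:NB,47:NA,91:NC]
Op 5: route key 37: smallest pos >= 37 is 47 -> NA
Op 6: route key 62: smallest pos >= 62 is 91 -> NC
Final route key 71: smallest pos >= 71 is 91 -> NC

Answer: NC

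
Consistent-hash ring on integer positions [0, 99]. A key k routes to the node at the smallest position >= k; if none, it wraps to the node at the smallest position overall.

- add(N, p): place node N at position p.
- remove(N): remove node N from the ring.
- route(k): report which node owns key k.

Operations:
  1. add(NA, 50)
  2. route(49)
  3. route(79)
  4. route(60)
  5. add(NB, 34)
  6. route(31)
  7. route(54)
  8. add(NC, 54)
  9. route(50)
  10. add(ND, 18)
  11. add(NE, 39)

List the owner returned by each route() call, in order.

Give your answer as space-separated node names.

Answer: NA NA NA NB NB NA

Derivation:
Op 1: add NA@50 -> ring=[50:NA]
Op 2: route key 49: smallest pos >= 49 is 50 -> NA
Op 3: route key 79: none >= 79, wrap to smallest pos 50 -> NA
Op 4: route key 60: none >= 60, wrap to smallest pos 50 -> NA
Op 5: add NB@34 -> ring=[34:NB,50:NA]
Op 6: route key 31: smallest pos >= 31 is 34 -> NB
Op 7: route key 54: none >= 54, wrap to smallest pos 34 -> NB
Op 8: add NC@54 -> ring=[34:NB,50:NA,54:NC]
Op 9: route key 50: smallest pos >= 50 is 50 -> NA
Op 10: add ND@18 -> ring=[18:ND,34:NB,50:NA,54:NC]
Op 11: add NE@39 -> ring=[18:ND,34:NB,39:NE,50:NA,54:NC]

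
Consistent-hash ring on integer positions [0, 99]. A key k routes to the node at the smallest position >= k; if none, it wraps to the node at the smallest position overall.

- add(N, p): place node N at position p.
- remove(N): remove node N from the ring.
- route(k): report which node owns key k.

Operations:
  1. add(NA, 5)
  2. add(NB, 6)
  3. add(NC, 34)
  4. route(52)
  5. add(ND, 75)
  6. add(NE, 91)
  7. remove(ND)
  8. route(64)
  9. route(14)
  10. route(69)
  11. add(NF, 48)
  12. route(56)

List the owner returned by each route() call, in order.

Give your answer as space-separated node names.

Op 1: add NA@5 -> ring=[5:NA]
Op 2: add NB@6 -> ring=[5:NA,6:NB]
Op 3: add NC@34 -> ring=[5:NA,6:NB,34:NC]
Op 4: route key 52: none >= 52, wrap to smallest pos 5 -> NA
Op 5: add ND@75 -> ring=[5:NA,6:NB,34:NC,75:ND]
Op 6: add NE@91 -> ring=[5:NA,6:NB,34:NC,75:ND,91:NE]
Op 7: remove ND -> ring=[5:NA,6:NB,34:NC,91:NE]
Op 8: route key 64: smallest pos >= 64 is 91 -> NE
Op 9: route key 14: smallest pos >= 14 is 34 -> NC
Op 10: route key 69: smallest pos >= 69 is 91 -> NE
Op 11: add NF@48 -> ring=[5:NA,6:NB,34:NC,48:NF,91:NE]
Op 12: route key 56: smallest pos >= 56 is 91 -> NE

Answer: NA NE NC NE NE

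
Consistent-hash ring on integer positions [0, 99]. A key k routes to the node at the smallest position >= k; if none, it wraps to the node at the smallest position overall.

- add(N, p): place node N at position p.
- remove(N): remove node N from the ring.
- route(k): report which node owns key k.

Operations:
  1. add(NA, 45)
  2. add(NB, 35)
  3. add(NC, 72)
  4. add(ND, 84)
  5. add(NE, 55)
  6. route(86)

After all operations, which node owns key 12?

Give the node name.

Op 1: add NA@45 -> ring=[45:NA]
Op 2: add NB@35 -> ring=[35:NB,45:NA]
Op 3: add NC@72 -> ring=[35:NB,45:NA,72:NC]
Op 4: add ND@84 -> ring=[35:NB,45:NA,72:NC,84:ND]
Op 5: add NE@55 -> ring=[35:NB,45:NA,55:NE,72:NC,84:ND]
Op 6: route key 86: none >= 86, wrap to smallest pos 35 -> NB
Final route key 12: smallest pos >= 12 is 35 -> NB

Answer: NB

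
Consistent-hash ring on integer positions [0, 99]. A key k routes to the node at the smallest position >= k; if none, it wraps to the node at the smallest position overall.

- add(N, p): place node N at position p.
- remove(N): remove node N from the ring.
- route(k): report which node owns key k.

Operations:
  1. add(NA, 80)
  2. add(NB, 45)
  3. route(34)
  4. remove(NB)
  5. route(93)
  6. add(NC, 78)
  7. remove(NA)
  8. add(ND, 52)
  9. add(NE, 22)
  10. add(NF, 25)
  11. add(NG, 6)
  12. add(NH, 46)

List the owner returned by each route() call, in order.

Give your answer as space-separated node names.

Answer: NB NA

Derivation:
Op 1: add NA@80 -> ring=[80:NA]
Op 2: add NB@45 -> ring=[45:NB,80:NA]
Op 3: route key 34: smallest pos >= 34 is 45 -> NB
Op 4: remove NB -> ring=[80:NA]
Op 5: route key 93: none >= 93, wrap to smallest pos 80 -> NA
Op 6: add NC@78 -> ring=[78:NC,80:NA]
Op 7: remove NA -> ring=[78:NC]
Op 8: add ND@52 -> ring=[52:ND,78:NC]
Op 9: add NE@22 -> ring=[22:NE,52:ND,78:NC]
Op 10: add NF@25 -> ring=[22:NE,25:NF,52:ND,78:NC]
Op 11: add NG@6 -> ring=[6:NG,22:NE,25:NF,52:ND,78:NC]
Op 12: add NH@46 -> ring=[6:NG,22:NE,25:NF,46:NH,52:ND,78:NC]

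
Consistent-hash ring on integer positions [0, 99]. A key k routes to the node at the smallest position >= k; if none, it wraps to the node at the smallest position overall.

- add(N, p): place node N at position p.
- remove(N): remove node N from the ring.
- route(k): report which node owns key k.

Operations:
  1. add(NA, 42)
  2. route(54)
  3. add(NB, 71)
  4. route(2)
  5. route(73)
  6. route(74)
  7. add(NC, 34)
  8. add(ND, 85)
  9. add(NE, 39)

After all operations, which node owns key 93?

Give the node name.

Op 1: add NA@42 -> ring=[42:NA]
Op 2: route key 54: none >= 54, wrap to smallest pos 42 -> NA
Op 3: add NB@71 -> ring=[42:NA,71:NB]
Op 4: route key 2: smallest pos >= 2 is 42 -> NA
Op 5: route key 73: none >= 73, wrap to smallest pos 42 -> NA
Op 6: route key 74: none >= 74, wrap to smallest pos 42 -> NA
Op 7: add NC@34 -> ring=[34:NC,42:NA,71:NB]
Op 8: add ND@85 -> ring=[34:NC,42:NA,71:NB,85:ND]
Op 9: add NE@39 -> ring=[34:NC,39:NE,42:NA,71:NB,85:ND]
Final route key 93: none >= 93, wrap to smallest pos 34 -> NC

Answer: NC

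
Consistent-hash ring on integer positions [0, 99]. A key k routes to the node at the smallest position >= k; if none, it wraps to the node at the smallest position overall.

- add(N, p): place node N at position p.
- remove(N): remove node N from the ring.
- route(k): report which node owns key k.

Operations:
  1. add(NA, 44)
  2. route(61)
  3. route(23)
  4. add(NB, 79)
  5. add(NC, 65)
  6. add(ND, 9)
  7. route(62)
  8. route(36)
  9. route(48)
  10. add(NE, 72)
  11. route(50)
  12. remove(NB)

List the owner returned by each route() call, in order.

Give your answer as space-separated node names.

Op 1: add NA@44 -> ring=[44:NA]
Op 2: route key 61: none >= 61, wrap to smallest pos 44 -> NA
Op 3: route key 23: smallest pos >= 23 is 44 -> NA
Op 4: add NB@79 -> ring=[44:NA,79:NB]
Op 5: add NC@65 -> ring=[44:NA,65:NC,79:NB]
Op 6: add ND@9 -> ring=[9:ND,44:NA,65:NC,79:NB]
Op 7: route key 62: smallest pos >= 62 is 65 -> NC
Op 8: route key 36: smallest pos >= 36 is 44 -> NA
Op 9: route key 48: smallest pos >= 48 is 65 -> NC
Op 10: add NE@72 -> ring=[9:ND,44:NA,65:NC,72:NE,79:NB]
Op 11: route key 50: smallest pos >= 50 is 65 -> NC
Op 12: remove NB -> ring=[9:ND,44:NA,65:NC,72:NE]

Answer: NA NA NC NA NC NC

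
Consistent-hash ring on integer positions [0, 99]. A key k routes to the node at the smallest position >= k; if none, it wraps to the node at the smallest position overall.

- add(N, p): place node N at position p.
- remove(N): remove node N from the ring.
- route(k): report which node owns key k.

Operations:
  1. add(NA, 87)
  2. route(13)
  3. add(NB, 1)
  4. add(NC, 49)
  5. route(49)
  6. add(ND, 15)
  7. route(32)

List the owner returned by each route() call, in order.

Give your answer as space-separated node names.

Op 1: add NA@87 -> ring=[87:NA]
Op 2: route key 13: smallest pos >= 13 is 87 -> NA
Op 3: add NB@1 -> ring=[1:NB,87:NA]
Op 4: add NC@49 -> ring=[1:NB,49:NC,87:NA]
Op 5: route key 49: smallest pos >= 49 is 49 -> NC
Op 6: add ND@15 -> ring=[1:NB,15:ND,49:NC,87:NA]
Op 7: route key 32: smallest pos >= 32 is 49 -> NC

Answer: NA NC NC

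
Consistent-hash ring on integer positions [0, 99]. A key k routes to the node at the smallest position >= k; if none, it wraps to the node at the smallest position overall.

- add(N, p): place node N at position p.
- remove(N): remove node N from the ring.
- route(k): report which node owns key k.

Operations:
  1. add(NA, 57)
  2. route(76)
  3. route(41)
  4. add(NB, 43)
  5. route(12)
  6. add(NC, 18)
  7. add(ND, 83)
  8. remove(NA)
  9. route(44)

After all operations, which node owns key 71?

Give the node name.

Op 1: add NA@57 -> ring=[57:NA]
Op 2: route key 76: none >= 76, wrap to smallest pos 57 -> NA
Op 3: route key 41: smallest pos >= 41 is 57 -> NA
Op 4: add NB@43 -> ring=[43:NB,57:NA]
Op 5: route key 12: smallest pos >= 12 is 43 -> NB
Op 6: add NC@18 -> ring=[18:NC,43:NB,57:NA]
Op 7: add ND@83 -> ring=[18:NC,43:NB,57:NA,83:ND]
Op 8: remove NA -> ring=[18:NC,43:NB,83:ND]
Op 9: route key 44: smallest pos >= 44 is 83 -> ND
Final route key 71: smallest pos >= 71 is 83 -> ND

Answer: ND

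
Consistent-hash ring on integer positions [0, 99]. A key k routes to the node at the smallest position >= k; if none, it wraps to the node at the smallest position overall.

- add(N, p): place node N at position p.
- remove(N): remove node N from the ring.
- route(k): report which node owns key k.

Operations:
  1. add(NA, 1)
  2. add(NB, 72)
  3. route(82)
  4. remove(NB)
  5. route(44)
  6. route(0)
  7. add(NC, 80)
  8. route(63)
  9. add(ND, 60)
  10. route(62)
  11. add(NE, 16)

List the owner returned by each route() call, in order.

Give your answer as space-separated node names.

Answer: NA NA NA NC NC

Derivation:
Op 1: add NA@1 -> ring=[1:NA]
Op 2: add NB@72 -> ring=[1:NA,72:NB]
Op 3: route key 82: none >= 82, wrap to smallest pos 1 -> NA
Op 4: remove NB -> ring=[1:NA]
Op 5: route key 44: none >= 44, wrap to smallest pos 1 -> NA
Op 6: route key 0: smallest pos >= 0 is 1 -> NA
Op 7: add NC@80 -> ring=[1:NA,80:NC]
Op 8: route key 63: smallest pos >= 63 is 80 -> NC
Op 9: add ND@60 -> ring=[1:NA,60:ND,80:NC]
Op 10: route key 62: smallest pos >= 62 is 80 -> NC
Op 11: add NE@16 -> ring=[1:NA,16:NE,60:ND,80:NC]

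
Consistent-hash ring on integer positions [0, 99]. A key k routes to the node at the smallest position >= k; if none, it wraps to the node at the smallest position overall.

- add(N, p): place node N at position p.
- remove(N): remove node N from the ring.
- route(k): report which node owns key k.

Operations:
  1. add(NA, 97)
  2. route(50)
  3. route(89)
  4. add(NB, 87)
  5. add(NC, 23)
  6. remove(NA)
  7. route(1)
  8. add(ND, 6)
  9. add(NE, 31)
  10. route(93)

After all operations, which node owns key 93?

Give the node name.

Op 1: add NA@97 -> ring=[97:NA]
Op 2: route key 50: smallest pos >= 50 is 97 -> NA
Op 3: route key 89: smallest pos >= 89 is 97 -> NA
Op 4: add NB@87 -> ring=[87:NB,97:NA]
Op 5: add NC@23 -> ring=[23:NC,87:NB,97:NA]
Op 6: remove NA -> ring=[23:NC,87:NB]
Op 7: route key 1: smallest pos >= 1 is 23 -> NC
Op 8: add ND@6 -> ring=[6:ND,23:NC,87:NB]
Op 9: add NE@31 -> ring=[6:ND,23:NC,31:NE,87:NB]
Op 10: route key 93: none >= 93, wrap to smallest pos 6 -> ND
Final route key 93: none >= 93, wrap to smallest pos 6 -> ND

Answer: ND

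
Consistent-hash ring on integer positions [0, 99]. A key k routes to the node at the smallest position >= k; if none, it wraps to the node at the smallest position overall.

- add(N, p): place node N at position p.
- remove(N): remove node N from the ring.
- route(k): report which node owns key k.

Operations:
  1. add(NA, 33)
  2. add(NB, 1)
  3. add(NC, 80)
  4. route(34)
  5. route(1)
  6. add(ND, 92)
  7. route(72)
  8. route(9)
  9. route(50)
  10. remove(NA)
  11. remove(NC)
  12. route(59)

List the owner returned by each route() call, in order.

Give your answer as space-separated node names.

Op 1: add NA@33 -> ring=[33:NA]
Op 2: add NB@1 -> ring=[1:NB,33:NA]
Op 3: add NC@80 -> ring=[1:NB,33:NA,80:NC]
Op 4: route key 34: smallest pos >= 34 is 80 -> NC
Op 5: route key 1: smallest pos >= 1 is 1 -> NB
Op 6: add ND@92 -> ring=[1:NB,33:NA,80:NC,92:ND]
Op 7: route key 72: smallest pos >= 72 is 80 -> NC
Op 8: route key 9: smallest pos >= 9 is 33 -> NA
Op 9: route key 50: smallest pos >= 50 is 80 -> NC
Op 10: remove NA -> ring=[1:NB,80:NC,92:ND]
Op 11: remove NC -> ring=[1:NB,92:ND]
Op 12: route key 59: smallest pos >= 59 is 92 -> ND

Answer: NC NB NC NA NC ND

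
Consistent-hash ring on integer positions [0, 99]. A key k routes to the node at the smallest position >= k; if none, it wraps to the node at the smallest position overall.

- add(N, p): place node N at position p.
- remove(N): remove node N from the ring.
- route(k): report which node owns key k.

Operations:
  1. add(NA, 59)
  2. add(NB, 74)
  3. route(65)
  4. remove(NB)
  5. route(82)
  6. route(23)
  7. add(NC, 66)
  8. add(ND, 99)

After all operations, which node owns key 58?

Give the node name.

Op 1: add NA@59 -> ring=[59:NA]
Op 2: add NB@74 -> ring=[59:NA,74:NB]
Op 3: route key 65: smallest pos >= 65 is 74 -> NB
Op 4: remove NB -> ring=[59:NA]
Op 5: route key 82: none >= 82, wrap to smallest pos 59 -> NA
Op 6: route key 23: smallest pos >= 23 is 59 -> NA
Op 7: add NC@66 -> ring=[59:NA,66:NC]
Op 8: add ND@99 -> ring=[59:NA,66:NC,99:ND]
Final route key 58: smallest pos >= 58 is 59 -> NA

Answer: NA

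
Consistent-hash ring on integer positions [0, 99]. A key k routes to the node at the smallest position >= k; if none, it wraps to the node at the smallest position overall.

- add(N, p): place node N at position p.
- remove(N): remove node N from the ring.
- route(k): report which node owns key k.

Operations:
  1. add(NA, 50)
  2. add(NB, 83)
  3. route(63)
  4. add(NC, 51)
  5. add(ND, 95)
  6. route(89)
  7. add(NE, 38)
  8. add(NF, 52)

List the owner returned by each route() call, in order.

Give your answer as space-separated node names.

Op 1: add NA@50 -> ring=[50:NA]
Op 2: add NB@83 -> ring=[50:NA,83:NB]
Op 3: route key 63: smallest pos >= 63 is 83 -> NB
Op 4: add NC@51 -> ring=[50:NA,51:NC,83:NB]
Op 5: add ND@95 -> ring=[50:NA,51:NC,83:NB,95:ND]
Op 6: route key 89: smallest pos >= 89 is 95 -> ND
Op 7: add NE@38 -> ring=[38:NE,50:NA,51:NC,83:NB,95:ND]
Op 8: add NF@52 -> ring=[38:NE,50:NA,51:NC,52:NF,83:NB,95:ND]

Answer: NB ND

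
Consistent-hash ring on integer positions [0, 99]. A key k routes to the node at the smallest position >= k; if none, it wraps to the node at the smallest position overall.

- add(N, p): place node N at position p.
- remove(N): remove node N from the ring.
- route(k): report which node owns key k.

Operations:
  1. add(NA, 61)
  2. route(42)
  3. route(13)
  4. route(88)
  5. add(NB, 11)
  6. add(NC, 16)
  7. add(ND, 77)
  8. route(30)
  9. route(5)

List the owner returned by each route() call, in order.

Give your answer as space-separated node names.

Op 1: add NA@61 -> ring=[61:NA]
Op 2: route key 42: smallest pos >= 42 is 61 -> NA
Op 3: route key 13: smallest pos >= 13 is 61 -> NA
Op 4: route key 88: none >= 88, wrap to smallest pos 61 -> NA
Op 5: add NB@11 -> ring=[11:NB,61:NA]
Op 6: add NC@16 -> ring=[11:NB,16:NC,61:NA]
Op 7: add ND@77 -> ring=[11:NB,16:NC,61:NA,77:ND]
Op 8: route key 30: smallest pos >= 30 is 61 -> NA
Op 9: route key 5: smallest pos >= 5 is 11 -> NB

Answer: NA NA NA NA NB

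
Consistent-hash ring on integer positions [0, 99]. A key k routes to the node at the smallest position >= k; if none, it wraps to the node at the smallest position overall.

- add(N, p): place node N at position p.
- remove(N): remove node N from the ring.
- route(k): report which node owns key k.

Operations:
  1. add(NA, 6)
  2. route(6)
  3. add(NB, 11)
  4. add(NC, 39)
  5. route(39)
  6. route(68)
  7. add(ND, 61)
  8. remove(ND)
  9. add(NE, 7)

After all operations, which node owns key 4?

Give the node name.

Op 1: add NA@6 -> ring=[6:NA]
Op 2: route key 6: smallest pos >= 6 is 6 -> NA
Op 3: add NB@11 -> ring=[6:NA,11:NB]
Op 4: add NC@39 -> ring=[6:NA,11:NB,39:NC]
Op 5: route key 39: smallest pos >= 39 is 39 -> NC
Op 6: route key 68: none >= 68, wrap to smallest pos 6 -> NA
Op 7: add ND@61 -> ring=[6:NA,11:NB,39:NC,61:ND]
Op 8: remove ND -> ring=[6:NA,11:NB,39:NC]
Op 9: add NE@7 -> ring=[6:NA,7:NE,11:NB,39:NC]
Final route key 4: smallest pos >= 4 is 6 -> NA

Answer: NA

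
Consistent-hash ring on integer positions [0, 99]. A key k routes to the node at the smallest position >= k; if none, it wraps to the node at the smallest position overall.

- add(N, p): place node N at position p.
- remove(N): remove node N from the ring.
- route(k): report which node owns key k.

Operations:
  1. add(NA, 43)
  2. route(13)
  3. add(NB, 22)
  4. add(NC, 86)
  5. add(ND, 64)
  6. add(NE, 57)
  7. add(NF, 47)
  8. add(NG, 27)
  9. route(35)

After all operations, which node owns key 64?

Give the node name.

Answer: ND

Derivation:
Op 1: add NA@43 -> ring=[43:NA]
Op 2: route key 13: smallest pos >= 13 is 43 -> NA
Op 3: add NB@22 -> ring=[22:NB,43:NA]
Op 4: add NC@86 -> ring=[22:NB,43:NA,86:NC]
Op 5: add ND@64 -> ring=[22:NB,43:NA,64:ND,86:NC]
Op 6: add NE@57 -> ring=[22:NB,43:NA,57:NE,64:ND,86:NC]
Op 7: add NF@47 -> ring=[22:NB,43:NA,47:NF,57:NE,64:ND,86:NC]
Op 8: add NG@27 -> ring=[22:NB,27:NG,43:NA,47:NF,57:NE,64:ND,86:NC]
Op 9: route key 35: smallest pos >= 35 is 43 -> NA
Final route key 64: smallest pos >= 64 is 64 -> ND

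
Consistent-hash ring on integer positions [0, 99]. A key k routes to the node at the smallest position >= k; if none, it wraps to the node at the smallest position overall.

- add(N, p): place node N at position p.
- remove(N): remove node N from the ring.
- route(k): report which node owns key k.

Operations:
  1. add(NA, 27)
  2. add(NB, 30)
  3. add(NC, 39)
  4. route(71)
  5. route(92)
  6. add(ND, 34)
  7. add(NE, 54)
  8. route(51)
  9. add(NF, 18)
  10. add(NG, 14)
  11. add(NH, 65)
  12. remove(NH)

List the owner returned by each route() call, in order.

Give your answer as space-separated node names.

Op 1: add NA@27 -> ring=[27:NA]
Op 2: add NB@30 -> ring=[27:NA,30:NB]
Op 3: add NC@39 -> ring=[27:NA,30:NB,39:NC]
Op 4: route key 71: none >= 71, wrap to smallest pos 27 -> NA
Op 5: route key 92: none >= 92, wrap to smallest pos 27 -> NA
Op 6: add ND@34 -> ring=[27:NA,30:NB,34:ND,39:NC]
Op 7: add NE@54 -> ring=[27:NA,30:NB,34:ND,39:NC,54:NE]
Op 8: route key 51: smallest pos >= 51 is 54 -> NE
Op 9: add NF@18 -> ring=[18:NF,27:NA,30:NB,34:ND,39:NC,54:NE]
Op 10: add NG@14 -> ring=[14:NG,18:NF,27:NA,30:NB,34:ND,39:NC,54:NE]
Op 11: add NH@65 -> ring=[14:NG,18:NF,27:NA,30:NB,34:ND,39:NC,54:NE,65:NH]
Op 12: remove NH -> ring=[14:NG,18:NF,27:NA,30:NB,34:ND,39:NC,54:NE]

Answer: NA NA NE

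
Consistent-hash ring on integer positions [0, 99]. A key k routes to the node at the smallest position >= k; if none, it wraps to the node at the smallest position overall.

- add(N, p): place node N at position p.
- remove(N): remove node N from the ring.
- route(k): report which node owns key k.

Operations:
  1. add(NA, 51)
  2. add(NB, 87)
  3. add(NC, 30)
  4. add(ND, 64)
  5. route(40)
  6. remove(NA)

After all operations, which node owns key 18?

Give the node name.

Op 1: add NA@51 -> ring=[51:NA]
Op 2: add NB@87 -> ring=[51:NA,87:NB]
Op 3: add NC@30 -> ring=[30:NC,51:NA,87:NB]
Op 4: add ND@64 -> ring=[30:NC,51:NA,64:ND,87:NB]
Op 5: route key 40: smallest pos >= 40 is 51 -> NA
Op 6: remove NA -> ring=[30:NC,64:ND,87:NB]
Final route key 18: smallest pos >= 18 is 30 -> NC

Answer: NC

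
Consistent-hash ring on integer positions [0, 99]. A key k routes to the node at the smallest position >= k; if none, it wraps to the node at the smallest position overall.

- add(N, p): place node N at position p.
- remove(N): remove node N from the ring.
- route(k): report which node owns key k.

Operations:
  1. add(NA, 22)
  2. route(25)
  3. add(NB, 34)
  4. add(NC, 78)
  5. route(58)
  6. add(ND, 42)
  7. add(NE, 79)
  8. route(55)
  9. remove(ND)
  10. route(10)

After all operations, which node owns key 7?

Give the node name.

Op 1: add NA@22 -> ring=[22:NA]
Op 2: route key 25: none >= 25, wrap to smallest pos 22 -> NA
Op 3: add NB@34 -> ring=[22:NA,34:NB]
Op 4: add NC@78 -> ring=[22:NA,34:NB,78:NC]
Op 5: route key 58: smallest pos >= 58 is 78 -> NC
Op 6: add ND@42 -> ring=[22:NA,34:NB,42:ND,78:NC]
Op 7: add NE@79 -> ring=[22:NA,34:NB,42:ND,78:NC,79:NE]
Op 8: route key 55: smallest pos >= 55 is 78 -> NC
Op 9: remove ND -> ring=[22:NA,34:NB,78:NC,79:NE]
Op 10: route key 10: smallest pos >= 10 is 22 -> NA
Final route key 7: smallest pos >= 7 is 22 -> NA

Answer: NA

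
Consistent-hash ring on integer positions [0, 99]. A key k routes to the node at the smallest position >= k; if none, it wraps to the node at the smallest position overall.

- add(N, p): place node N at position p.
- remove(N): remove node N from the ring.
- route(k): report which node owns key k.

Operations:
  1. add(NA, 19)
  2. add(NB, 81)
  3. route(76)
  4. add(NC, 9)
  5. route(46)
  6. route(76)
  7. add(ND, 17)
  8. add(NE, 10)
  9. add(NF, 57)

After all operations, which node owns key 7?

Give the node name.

Op 1: add NA@19 -> ring=[19:NA]
Op 2: add NB@81 -> ring=[19:NA,81:NB]
Op 3: route key 76: smallest pos >= 76 is 81 -> NB
Op 4: add NC@9 -> ring=[9:NC,19:NA,81:NB]
Op 5: route key 46: smallest pos >= 46 is 81 -> NB
Op 6: route key 76: smallest pos >= 76 is 81 -> NB
Op 7: add ND@17 -> ring=[9:NC,17:ND,19:NA,81:NB]
Op 8: add NE@10 -> ring=[9:NC,10:NE,17:ND,19:NA,81:NB]
Op 9: add NF@57 -> ring=[9:NC,10:NE,17:ND,19:NA,57:NF,81:NB]
Final route key 7: smallest pos >= 7 is 9 -> NC

Answer: NC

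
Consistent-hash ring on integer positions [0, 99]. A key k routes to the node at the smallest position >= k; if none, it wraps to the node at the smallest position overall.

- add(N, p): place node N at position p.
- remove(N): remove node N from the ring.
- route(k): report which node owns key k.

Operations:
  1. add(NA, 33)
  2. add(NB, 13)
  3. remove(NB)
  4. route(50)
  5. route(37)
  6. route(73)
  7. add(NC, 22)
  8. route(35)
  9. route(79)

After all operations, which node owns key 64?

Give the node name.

Op 1: add NA@33 -> ring=[33:NA]
Op 2: add NB@13 -> ring=[13:NB,33:NA]
Op 3: remove NB -> ring=[33:NA]
Op 4: route key 50: none >= 50, wrap to smallest pos 33 -> NA
Op 5: route key 37: none >= 37, wrap to smallest pos 33 -> NA
Op 6: route key 73: none >= 73, wrap to smallest pos 33 -> NA
Op 7: add NC@22 -> ring=[22:NC,33:NA]
Op 8: route key 35: none >= 35, wrap to smallest pos 22 -> NC
Op 9: route key 79: none >= 79, wrap to smallest pos 22 -> NC
Final route key 64: none >= 64, wrap to smallest pos 22 -> NC

Answer: NC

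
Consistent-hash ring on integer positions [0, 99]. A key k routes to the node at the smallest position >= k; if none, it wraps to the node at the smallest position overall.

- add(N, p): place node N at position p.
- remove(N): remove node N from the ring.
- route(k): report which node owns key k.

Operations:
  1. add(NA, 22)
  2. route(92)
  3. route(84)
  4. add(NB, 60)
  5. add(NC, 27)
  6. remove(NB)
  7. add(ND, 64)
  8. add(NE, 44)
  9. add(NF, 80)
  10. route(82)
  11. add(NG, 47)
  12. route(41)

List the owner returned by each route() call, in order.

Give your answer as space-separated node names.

Answer: NA NA NA NE

Derivation:
Op 1: add NA@22 -> ring=[22:NA]
Op 2: route key 92: none >= 92, wrap to smallest pos 22 -> NA
Op 3: route key 84: none >= 84, wrap to smallest pos 22 -> NA
Op 4: add NB@60 -> ring=[22:NA,60:NB]
Op 5: add NC@27 -> ring=[22:NA,27:NC,60:NB]
Op 6: remove NB -> ring=[22:NA,27:NC]
Op 7: add ND@64 -> ring=[22:NA,27:NC,64:ND]
Op 8: add NE@44 -> ring=[22:NA,27:NC,44:NE,64:ND]
Op 9: add NF@80 -> ring=[22:NA,27:NC,44:NE,64:ND,80:NF]
Op 10: route key 82: none >= 82, wrap to smallest pos 22 -> NA
Op 11: add NG@47 -> ring=[22:NA,27:NC,44:NE,47:NG,64:ND,80:NF]
Op 12: route key 41: smallest pos >= 41 is 44 -> NE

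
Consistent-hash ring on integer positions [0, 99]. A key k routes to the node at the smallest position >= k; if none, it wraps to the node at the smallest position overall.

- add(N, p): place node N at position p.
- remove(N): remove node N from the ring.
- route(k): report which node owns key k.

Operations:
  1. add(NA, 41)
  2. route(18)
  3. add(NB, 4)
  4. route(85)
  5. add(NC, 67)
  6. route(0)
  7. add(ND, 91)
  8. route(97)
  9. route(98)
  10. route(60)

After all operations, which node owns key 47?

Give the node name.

Answer: NC

Derivation:
Op 1: add NA@41 -> ring=[41:NA]
Op 2: route key 18: smallest pos >= 18 is 41 -> NA
Op 3: add NB@4 -> ring=[4:NB,41:NA]
Op 4: route key 85: none >= 85, wrap to smallest pos 4 -> NB
Op 5: add NC@67 -> ring=[4:NB,41:NA,67:NC]
Op 6: route key 0: smallest pos >= 0 is 4 -> NB
Op 7: add ND@91 -> ring=[4:NB,41:NA,67:NC,91:ND]
Op 8: route key 97: none >= 97, wrap to smallest pos 4 -> NB
Op 9: route key 98: none >= 98, wrap to smallest pos 4 -> NB
Op 10: route key 60: smallest pos >= 60 is 67 -> NC
Final route key 47: smallest pos >= 47 is 67 -> NC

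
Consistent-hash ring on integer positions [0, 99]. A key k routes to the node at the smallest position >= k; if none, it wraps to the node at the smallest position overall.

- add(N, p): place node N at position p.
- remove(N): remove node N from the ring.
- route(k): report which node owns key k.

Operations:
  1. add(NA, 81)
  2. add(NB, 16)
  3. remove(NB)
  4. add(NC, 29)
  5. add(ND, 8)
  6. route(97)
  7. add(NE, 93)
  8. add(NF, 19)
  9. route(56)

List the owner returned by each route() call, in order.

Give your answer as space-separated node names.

Op 1: add NA@81 -> ring=[81:NA]
Op 2: add NB@16 -> ring=[16:NB,81:NA]
Op 3: remove NB -> ring=[81:NA]
Op 4: add NC@29 -> ring=[29:NC,81:NA]
Op 5: add ND@8 -> ring=[8:ND,29:NC,81:NA]
Op 6: route key 97: none >= 97, wrap to smallest pos 8 -> ND
Op 7: add NE@93 -> ring=[8:ND,29:NC,81:NA,93:NE]
Op 8: add NF@19 -> ring=[8:ND,19:NF,29:NC,81:NA,93:NE]
Op 9: route key 56: smallest pos >= 56 is 81 -> NA

Answer: ND NA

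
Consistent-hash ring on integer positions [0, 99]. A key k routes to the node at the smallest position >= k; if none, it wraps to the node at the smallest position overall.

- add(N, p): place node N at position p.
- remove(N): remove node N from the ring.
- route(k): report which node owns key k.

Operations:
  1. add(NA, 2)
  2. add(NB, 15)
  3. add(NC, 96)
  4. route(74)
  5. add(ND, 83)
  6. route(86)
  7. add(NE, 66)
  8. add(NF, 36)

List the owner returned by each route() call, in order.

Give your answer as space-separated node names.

Answer: NC NC

Derivation:
Op 1: add NA@2 -> ring=[2:NA]
Op 2: add NB@15 -> ring=[2:NA,15:NB]
Op 3: add NC@96 -> ring=[2:NA,15:NB,96:NC]
Op 4: route key 74: smallest pos >= 74 is 96 -> NC
Op 5: add ND@83 -> ring=[2:NA,15:NB,83:ND,96:NC]
Op 6: route key 86: smallest pos >= 86 is 96 -> NC
Op 7: add NE@66 -> ring=[2:NA,15:NB,66:NE,83:ND,96:NC]
Op 8: add NF@36 -> ring=[2:NA,15:NB,36:NF,66:NE,83:ND,96:NC]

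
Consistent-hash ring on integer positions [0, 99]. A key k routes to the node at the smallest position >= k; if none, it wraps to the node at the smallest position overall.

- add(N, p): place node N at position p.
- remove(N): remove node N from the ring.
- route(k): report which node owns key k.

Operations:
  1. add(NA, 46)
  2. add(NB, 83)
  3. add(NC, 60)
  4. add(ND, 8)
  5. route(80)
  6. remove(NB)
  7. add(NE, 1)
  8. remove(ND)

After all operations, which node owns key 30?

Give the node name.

Op 1: add NA@46 -> ring=[46:NA]
Op 2: add NB@83 -> ring=[46:NA,83:NB]
Op 3: add NC@60 -> ring=[46:NA,60:NC,83:NB]
Op 4: add ND@8 -> ring=[8:ND,46:NA,60:NC,83:NB]
Op 5: route key 80: smallest pos >= 80 is 83 -> NB
Op 6: remove NB -> ring=[8:ND,46:NA,60:NC]
Op 7: add NE@1 -> ring=[1:NE,8:ND,46:NA,60:NC]
Op 8: remove ND -> ring=[1:NE,46:NA,60:NC]
Final route key 30: smallest pos >= 30 is 46 -> NA

Answer: NA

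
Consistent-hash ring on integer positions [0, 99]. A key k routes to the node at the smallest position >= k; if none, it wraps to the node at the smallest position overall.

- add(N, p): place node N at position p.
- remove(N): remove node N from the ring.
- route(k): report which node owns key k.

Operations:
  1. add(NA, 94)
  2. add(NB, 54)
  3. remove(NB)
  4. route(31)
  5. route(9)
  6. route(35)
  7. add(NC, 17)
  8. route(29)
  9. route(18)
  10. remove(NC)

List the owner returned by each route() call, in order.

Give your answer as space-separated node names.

Answer: NA NA NA NA NA

Derivation:
Op 1: add NA@94 -> ring=[94:NA]
Op 2: add NB@54 -> ring=[54:NB,94:NA]
Op 3: remove NB -> ring=[94:NA]
Op 4: route key 31: smallest pos >= 31 is 94 -> NA
Op 5: route key 9: smallest pos >= 9 is 94 -> NA
Op 6: route key 35: smallest pos >= 35 is 94 -> NA
Op 7: add NC@17 -> ring=[17:NC,94:NA]
Op 8: route key 29: smallest pos >= 29 is 94 -> NA
Op 9: route key 18: smallest pos >= 18 is 94 -> NA
Op 10: remove NC -> ring=[94:NA]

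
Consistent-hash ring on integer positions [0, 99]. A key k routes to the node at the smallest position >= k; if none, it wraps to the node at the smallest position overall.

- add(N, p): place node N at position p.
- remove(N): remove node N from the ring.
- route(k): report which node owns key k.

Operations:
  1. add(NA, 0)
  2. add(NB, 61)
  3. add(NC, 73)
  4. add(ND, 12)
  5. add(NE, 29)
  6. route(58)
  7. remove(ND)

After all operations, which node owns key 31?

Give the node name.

Answer: NB

Derivation:
Op 1: add NA@0 -> ring=[0:NA]
Op 2: add NB@61 -> ring=[0:NA,61:NB]
Op 3: add NC@73 -> ring=[0:NA,61:NB,73:NC]
Op 4: add ND@12 -> ring=[0:NA,12:ND,61:NB,73:NC]
Op 5: add NE@29 -> ring=[0:NA,12:ND,29:NE,61:NB,73:NC]
Op 6: route key 58: smallest pos >= 58 is 61 -> NB
Op 7: remove ND -> ring=[0:NA,29:NE,61:NB,73:NC]
Final route key 31: smallest pos >= 31 is 61 -> NB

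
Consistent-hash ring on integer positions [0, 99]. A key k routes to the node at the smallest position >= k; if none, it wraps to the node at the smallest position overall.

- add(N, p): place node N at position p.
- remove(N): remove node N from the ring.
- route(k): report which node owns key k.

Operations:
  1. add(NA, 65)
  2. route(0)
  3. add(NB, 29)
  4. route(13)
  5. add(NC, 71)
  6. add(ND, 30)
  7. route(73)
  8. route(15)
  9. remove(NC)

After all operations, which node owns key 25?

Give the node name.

Answer: NB

Derivation:
Op 1: add NA@65 -> ring=[65:NA]
Op 2: route key 0: smallest pos >= 0 is 65 -> NA
Op 3: add NB@29 -> ring=[29:NB,65:NA]
Op 4: route key 13: smallest pos >= 13 is 29 -> NB
Op 5: add NC@71 -> ring=[29:NB,65:NA,71:NC]
Op 6: add ND@30 -> ring=[29:NB,30:ND,65:NA,71:NC]
Op 7: route key 73: none >= 73, wrap to smallest pos 29 -> NB
Op 8: route key 15: smallest pos >= 15 is 29 -> NB
Op 9: remove NC -> ring=[29:NB,30:ND,65:NA]
Final route key 25: smallest pos >= 25 is 29 -> NB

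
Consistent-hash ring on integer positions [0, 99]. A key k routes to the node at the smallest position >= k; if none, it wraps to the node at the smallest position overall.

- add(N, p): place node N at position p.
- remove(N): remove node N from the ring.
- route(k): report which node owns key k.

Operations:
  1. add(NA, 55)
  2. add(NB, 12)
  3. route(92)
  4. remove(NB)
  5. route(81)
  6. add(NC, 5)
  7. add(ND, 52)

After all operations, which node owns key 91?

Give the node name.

Op 1: add NA@55 -> ring=[55:NA]
Op 2: add NB@12 -> ring=[12:NB,55:NA]
Op 3: route key 92: none >= 92, wrap to smallest pos 12 -> NB
Op 4: remove NB -> ring=[55:NA]
Op 5: route key 81: none >= 81, wrap to smallest pos 55 -> NA
Op 6: add NC@5 -> ring=[5:NC,55:NA]
Op 7: add ND@52 -> ring=[5:NC,52:ND,55:NA]
Final route key 91: none >= 91, wrap to smallest pos 5 -> NC

Answer: NC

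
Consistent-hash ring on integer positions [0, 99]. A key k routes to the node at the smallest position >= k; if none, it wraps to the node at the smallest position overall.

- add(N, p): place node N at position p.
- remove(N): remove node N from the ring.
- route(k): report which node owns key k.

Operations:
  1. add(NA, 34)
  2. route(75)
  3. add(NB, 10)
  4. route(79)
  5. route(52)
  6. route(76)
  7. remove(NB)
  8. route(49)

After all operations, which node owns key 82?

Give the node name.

Op 1: add NA@34 -> ring=[34:NA]
Op 2: route key 75: none >= 75, wrap to smallest pos 34 -> NA
Op 3: add NB@10 -> ring=[10:NB,34:NA]
Op 4: route key 79: none >= 79, wrap to smallest pos 10 -> NB
Op 5: route key 52: none >= 52, wrap to smallest pos 10 -> NB
Op 6: route key 76: none >= 76, wrap to smallest pos 10 -> NB
Op 7: remove NB -> ring=[34:NA]
Op 8: route key 49: none >= 49, wrap to smallest pos 34 -> NA
Final route key 82: none >= 82, wrap to smallest pos 34 -> NA

Answer: NA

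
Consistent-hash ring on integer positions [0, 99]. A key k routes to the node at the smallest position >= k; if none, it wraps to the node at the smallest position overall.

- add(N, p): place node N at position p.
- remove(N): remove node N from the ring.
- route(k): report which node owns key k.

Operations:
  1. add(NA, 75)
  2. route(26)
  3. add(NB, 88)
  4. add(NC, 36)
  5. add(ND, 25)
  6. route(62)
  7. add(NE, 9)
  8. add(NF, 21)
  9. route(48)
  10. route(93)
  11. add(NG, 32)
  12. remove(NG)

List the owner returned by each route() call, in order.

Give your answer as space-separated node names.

Answer: NA NA NA NE

Derivation:
Op 1: add NA@75 -> ring=[75:NA]
Op 2: route key 26: smallest pos >= 26 is 75 -> NA
Op 3: add NB@88 -> ring=[75:NA,88:NB]
Op 4: add NC@36 -> ring=[36:NC,75:NA,88:NB]
Op 5: add ND@25 -> ring=[25:ND,36:NC,75:NA,88:NB]
Op 6: route key 62: smallest pos >= 62 is 75 -> NA
Op 7: add NE@9 -> ring=[9:NE,25:ND,36:NC,75:NA,88:NB]
Op 8: add NF@21 -> ring=[9:NE,21:NF,25:ND,36:NC,75:NA,88:NB]
Op 9: route key 48: smallest pos >= 48 is 75 -> NA
Op 10: route key 93: none >= 93, wrap to smallest pos 9 -> NE
Op 11: add NG@32 -> ring=[9:NE,21:NF,25:ND,32:NG,36:NC,75:NA,88:NB]
Op 12: remove NG -> ring=[9:NE,21:NF,25:ND,36:NC,75:NA,88:NB]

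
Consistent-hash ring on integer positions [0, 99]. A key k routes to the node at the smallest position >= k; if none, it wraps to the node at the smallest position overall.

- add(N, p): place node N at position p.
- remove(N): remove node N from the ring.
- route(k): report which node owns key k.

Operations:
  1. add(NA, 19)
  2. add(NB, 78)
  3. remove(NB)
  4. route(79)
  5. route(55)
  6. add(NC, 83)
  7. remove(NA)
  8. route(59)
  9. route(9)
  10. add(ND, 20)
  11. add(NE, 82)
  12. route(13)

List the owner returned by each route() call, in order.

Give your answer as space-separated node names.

Answer: NA NA NC NC ND

Derivation:
Op 1: add NA@19 -> ring=[19:NA]
Op 2: add NB@78 -> ring=[19:NA,78:NB]
Op 3: remove NB -> ring=[19:NA]
Op 4: route key 79: none >= 79, wrap to smallest pos 19 -> NA
Op 5: route key 55: none >= 55, wrap to smallest pos 19 -> NA
Op 6: add NC@83 -> ring=[19:NA,83:NC]
Op 7: remove NA -> ring=[83:NC]
Op 8: route key 59: smallest pos >= 59 is 83 -> NC
Op 9: route key 9: smallest pos >= 9 is 83 -> NC
Op 10: add ND@20 -> ring=[20:ND,83:NC]
Op 11: add NE@82 -> ring=[20:ND,82:NE,83:NC]
Op 12: route key 13: smallest pos >= 13 is 20 -> ND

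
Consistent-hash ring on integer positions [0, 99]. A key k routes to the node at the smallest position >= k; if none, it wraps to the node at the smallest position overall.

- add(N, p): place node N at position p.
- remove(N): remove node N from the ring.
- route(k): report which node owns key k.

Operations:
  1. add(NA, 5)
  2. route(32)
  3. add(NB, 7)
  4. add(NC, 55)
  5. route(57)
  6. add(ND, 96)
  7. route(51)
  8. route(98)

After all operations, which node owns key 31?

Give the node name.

Op 1: add NA@5 -> ring=[5:NA]
Op 2: route key 32: none >= 32, wrap to smallest pos 5 -> NA
Op 3: add NB@7 -> ring=[5:NA,7:NB]
Op 4: add NC@55 -> ring=[5:NA,7:NB,55:NC]
Op 5: route key 57: none >= 57, wrap to smallest pos 5 -> NA
Op 6: add ND@96 -> ring=[5:NA,7:NB,55:NC,96:ND]
Op 7: route key 51: smallest pos >= 51 is 55 -> NC
Op 8: route key 98: none >= 98, wrap to smallest pos 5 -> NA
Final route key 31: smallest pos >= 31 is 55 -> NC

Answer: NC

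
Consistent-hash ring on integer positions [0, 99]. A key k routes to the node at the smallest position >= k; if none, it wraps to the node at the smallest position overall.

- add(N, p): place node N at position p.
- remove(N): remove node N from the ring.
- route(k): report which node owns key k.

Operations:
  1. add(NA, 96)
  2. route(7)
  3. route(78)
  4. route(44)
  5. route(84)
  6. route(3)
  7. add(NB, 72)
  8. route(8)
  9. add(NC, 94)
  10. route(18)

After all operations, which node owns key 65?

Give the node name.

Op 1: add NA@96 -> ring=[96:NA]
Op 2: route key 7: smallest pos >= 7 is 96 -> NA
Op 3: route key 78: smallest pos >= 78 is 96 -> NA
Op 4: route key 44: smallest pos >= 44 is 96 -> NA
Op 5: route key 84: smallest pos >= 84 is 96 -> NA
Op 6: route key 3: smallest pos >= 3 is 96 -> NA
Op 7: add NB@72 -> ring=[72:NB,96:NA]
Op 8: route key 8: smallest pos >= 8 is 72 -> NB
Op 9: add NC@94 -> ring=[72:NB,94:NC,96:NA]
Op 10: route key 18: smallest pos >= 18 is 72 -> NB
Final route key 65: smallest pos >= 65 is 72 -> NB

Answer: NB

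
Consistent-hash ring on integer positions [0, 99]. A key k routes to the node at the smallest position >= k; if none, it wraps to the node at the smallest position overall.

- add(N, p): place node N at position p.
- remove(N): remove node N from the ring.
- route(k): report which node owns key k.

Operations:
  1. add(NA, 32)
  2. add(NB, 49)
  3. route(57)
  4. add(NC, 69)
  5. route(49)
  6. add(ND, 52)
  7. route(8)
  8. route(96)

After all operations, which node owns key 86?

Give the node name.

Answer: NA

Derivation:
Op 1: add NA@32 -> ring=[32:NA]
Op 2: add NB@49 -> ring=[32:NA,49:NB]
Op 3: route key 57: none >= 57, wrap to smallest pos 32 -> NA
Op 4: add NC@69 -> ring=[32:NA,49:NB,69:NC]
Op 5: route key 49: smallest pos >= 49 is 49 -> NB
Op 6: add ND@52 -> ring=[32:NA,49:NB,52:ND,69:NC]
Op 7: route key 8: smallest pos >= 8 is 32 -> NA
Op 8: route key 96: none >= 96, wrap to smallest pos 32 -> NA
Final route key 86: none >= 86, wrap to smallest pos 32 -> NA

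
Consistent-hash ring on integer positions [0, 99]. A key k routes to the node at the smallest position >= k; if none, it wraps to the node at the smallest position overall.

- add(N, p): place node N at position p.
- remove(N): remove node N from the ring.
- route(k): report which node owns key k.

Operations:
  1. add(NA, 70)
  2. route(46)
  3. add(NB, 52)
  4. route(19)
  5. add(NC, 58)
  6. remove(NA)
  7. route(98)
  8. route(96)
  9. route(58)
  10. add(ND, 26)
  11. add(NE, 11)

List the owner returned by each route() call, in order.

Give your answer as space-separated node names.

Answer: NA NB NB NB NC

Derivation:
Op 1: add NA@70 -> ring=[70:NA]
Op 2: route key 46: smallest pos >= 46 is 70 -> NA
Op 3: add NB@52 -> ring=[52:NB,70:NA]
Op 4: route key 19: smallest pos >= 19 is 52 -> NB
Op 5: add NC@58 -> ring=[52:NB,58:NC,70:NA]
Op 6: remove NA -> ring=[52:NB,58:NC]
Op 7: route key 98: none >= 98, wrap to smallest pos 52 -> NB
Op 8: route key 96: none >= 96, wrap to smallest pos 52 -> NB
Op 9: route key 58: smallest pos >= 58 is 58 -> NC
Op 10: add ND@26 -> ring=[26:ND,52:NB,58:NC]
Op 11: add NE@11 -> ring=[11:NE,26:ND,52:NB,58:NC]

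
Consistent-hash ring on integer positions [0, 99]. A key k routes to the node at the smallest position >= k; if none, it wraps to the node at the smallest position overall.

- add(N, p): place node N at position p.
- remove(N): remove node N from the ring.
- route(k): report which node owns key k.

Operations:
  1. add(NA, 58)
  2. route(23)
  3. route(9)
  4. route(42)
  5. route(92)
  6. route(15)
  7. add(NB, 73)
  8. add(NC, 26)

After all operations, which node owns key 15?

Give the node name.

Answer: NC

Derivation:
Op 1: add NA@58 -> ring=[58:NA]
Op 2: route key 23: smallest pos >= 23 is 58 -> NA
Op 3: route key 9: smallest pos >= 9 is 58 -> NA
Op 4: route key 42: smallest pos >= 42 is 58 -> NA
Op 5: route key 92: none >= 92, wrap to smallest pos 58 -> NA
Op 6: route key 15: smallest pos >= 15 is 58 -> NA
Op 7: add NB@73 -> ring=[58:NA,73:NB]
Op 8: add NC@26 -> ring=[26:NC,58:NA,73:NB]
Final route key 15: smallest pos >= 15 is 26 -> NC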